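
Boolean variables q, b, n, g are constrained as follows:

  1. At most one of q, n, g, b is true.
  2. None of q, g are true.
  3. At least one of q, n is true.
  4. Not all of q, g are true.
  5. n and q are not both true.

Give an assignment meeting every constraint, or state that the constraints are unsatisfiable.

q: False, b: False, n: True, g: False

  (1) {q, n, g, b}: 1 true — at most one ✓
  (2) {q, g}: 0 true — none ✓
  (3) {q, n}: 1 true — at least one ✓
  (4) {q, g}: 0/2 true — not all ✓
  (5) n=T, q=F — not both ✓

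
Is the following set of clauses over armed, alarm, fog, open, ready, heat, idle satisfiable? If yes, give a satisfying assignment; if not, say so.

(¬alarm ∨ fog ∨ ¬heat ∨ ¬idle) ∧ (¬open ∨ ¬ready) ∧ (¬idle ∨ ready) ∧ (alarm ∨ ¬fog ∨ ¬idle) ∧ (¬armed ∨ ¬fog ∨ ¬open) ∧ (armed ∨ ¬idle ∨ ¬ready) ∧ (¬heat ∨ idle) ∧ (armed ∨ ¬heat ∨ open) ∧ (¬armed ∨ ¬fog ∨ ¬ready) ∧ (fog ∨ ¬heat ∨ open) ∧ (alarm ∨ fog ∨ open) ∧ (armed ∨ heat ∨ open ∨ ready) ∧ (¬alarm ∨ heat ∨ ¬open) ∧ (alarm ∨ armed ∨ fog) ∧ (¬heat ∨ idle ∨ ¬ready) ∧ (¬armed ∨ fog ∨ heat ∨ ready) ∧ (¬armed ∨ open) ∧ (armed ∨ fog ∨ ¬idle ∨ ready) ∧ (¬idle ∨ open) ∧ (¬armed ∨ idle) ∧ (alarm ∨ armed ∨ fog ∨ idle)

Try armed = True:
  (¬armed ∨ open) forces open = True.
  (¬open ∨ ¬ready) forces ready = False.
  (¬idle ∨ ready) forces idle = False.
  clause (¬armed ∨ idle) is falsified — backtrack.
So armed = False.
Set alarm = True.
Set fog = False.
Set open = False.
  then (armed ∨ ¬heat ∨ open) forces heat = False.
  then (armed ∨ heat ∨ open ∨ ready) forces ready = True.
  then (¬idle ∨ open) forces idle = False.
All clauses satisfied.

armed = False; alarm = True; fog = False; open = False; ready = True; heat = False; idle = False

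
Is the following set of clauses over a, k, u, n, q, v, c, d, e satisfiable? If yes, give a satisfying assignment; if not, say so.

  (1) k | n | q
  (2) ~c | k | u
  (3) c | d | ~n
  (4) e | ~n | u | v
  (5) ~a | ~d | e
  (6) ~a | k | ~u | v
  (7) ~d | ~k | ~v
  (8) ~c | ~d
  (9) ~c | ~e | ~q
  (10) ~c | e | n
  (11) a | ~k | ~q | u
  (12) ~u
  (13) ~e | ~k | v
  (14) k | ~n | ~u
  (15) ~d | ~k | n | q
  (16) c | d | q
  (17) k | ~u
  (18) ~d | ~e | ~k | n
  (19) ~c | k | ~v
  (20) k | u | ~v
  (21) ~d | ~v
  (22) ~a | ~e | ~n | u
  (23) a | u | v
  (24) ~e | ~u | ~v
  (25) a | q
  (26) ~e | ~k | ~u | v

a = True, k = True, u = False, n = False, q = True, v = True, c = False, d = False, e = True

Unit clause (~u) forces u = False.
Try a = False:
  (a | u | v) forces v = True.
  (k | u | ~v) forces k = True.
  (~d | ~k | ~v) forces d = False.
  (a | ~k | ~q | u) forces q = False.
  clause (a | q) is falsified — backtrack.
So a = True.
Set k = True.
Set n = False.
Set q = True.
Set v = True.
  then (~d | ~k | ~v) forces d = False.
Set c = False.
Set e = True.
All clauses satisfied.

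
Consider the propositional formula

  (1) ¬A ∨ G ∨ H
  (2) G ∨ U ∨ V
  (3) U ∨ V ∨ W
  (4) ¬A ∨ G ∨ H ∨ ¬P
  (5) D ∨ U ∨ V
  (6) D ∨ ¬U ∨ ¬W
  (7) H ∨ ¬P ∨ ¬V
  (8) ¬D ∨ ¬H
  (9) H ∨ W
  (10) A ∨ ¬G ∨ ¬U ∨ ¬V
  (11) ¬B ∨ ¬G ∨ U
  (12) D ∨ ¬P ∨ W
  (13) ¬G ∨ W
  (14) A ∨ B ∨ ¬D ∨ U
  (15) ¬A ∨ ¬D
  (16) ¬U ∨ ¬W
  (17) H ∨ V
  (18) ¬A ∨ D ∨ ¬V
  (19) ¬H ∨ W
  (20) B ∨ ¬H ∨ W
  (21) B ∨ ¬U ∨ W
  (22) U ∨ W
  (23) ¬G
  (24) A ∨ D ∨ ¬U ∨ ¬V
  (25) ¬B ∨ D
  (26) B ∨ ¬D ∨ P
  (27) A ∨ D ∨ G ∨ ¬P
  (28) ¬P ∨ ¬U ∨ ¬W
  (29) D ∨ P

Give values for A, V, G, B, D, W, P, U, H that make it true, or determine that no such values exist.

A = False; V = True; G = False; B = True; D = True; W = True; P = False; U = False; H = False

Unit clause (¬G) forces G = False.
Set A = False.
Try V = False:
  (G ∨ U ∨ V) forces U = True.
  (¬U ∨ ¬W) forces W = False.
  (H ∨ W) forces H = True.
  clause (¬H ∨ W) is falsified — backtrack.
So V = True.
Set B = True.
  then (¬B ∨ D) forces D = True.
  then (¬D ∨ ¬H) forces H = False.
  then (H ∨ W) forces W = True.
  then (¬U ∨ ¬W) forces U = False.
  then (H ∨ ¬P ∨ ¬V) forces P = False.
All clauses satisfied.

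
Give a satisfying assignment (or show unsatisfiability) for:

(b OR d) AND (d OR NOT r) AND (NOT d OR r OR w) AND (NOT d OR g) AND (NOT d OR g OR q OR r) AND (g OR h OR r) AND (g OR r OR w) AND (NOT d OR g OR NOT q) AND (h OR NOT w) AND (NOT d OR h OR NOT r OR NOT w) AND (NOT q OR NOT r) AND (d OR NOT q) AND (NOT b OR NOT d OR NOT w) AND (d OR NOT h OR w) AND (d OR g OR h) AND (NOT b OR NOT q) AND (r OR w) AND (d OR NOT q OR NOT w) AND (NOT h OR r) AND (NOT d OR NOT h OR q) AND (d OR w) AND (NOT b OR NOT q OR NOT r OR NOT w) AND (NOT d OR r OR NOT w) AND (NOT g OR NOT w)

Try h = True:
  (NOT h OR r) forces r = True.
  (d OR NOT r) forces d = True.
  (NOT d OR g) forces g = True.
  (NOT q OR NOT r) forces q = False.
  clause (NOT d OR NOT h OR q) is falsified — backtrack.
So h = False.
  then (h OR NOT w) forces w = False.
  then (r OR w) forces r = True.
  then (d OR w) forces d = True.
  then (NOT d OR g) forces g = True.
  then (NOT q OR NOT r) forces q = False.
Set b = True.
All clauses satisfied.

h = False, g = True, w = False, q = False, d = True, r = True, b = True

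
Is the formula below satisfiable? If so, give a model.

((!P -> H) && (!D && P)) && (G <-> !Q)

G = False, H = False, D = False, Q = True, P = True

  (!P -> H) && (!D && P) = True
    !P -> H = True
      !P = False
    !D && P = True
      !D = True
  G <-> !Q = True
    !Q = False
Both conjuncts True, so the formula holds.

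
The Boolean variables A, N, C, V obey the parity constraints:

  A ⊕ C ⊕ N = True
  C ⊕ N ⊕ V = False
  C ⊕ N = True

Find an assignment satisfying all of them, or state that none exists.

A = False, N = True, C = False, V = True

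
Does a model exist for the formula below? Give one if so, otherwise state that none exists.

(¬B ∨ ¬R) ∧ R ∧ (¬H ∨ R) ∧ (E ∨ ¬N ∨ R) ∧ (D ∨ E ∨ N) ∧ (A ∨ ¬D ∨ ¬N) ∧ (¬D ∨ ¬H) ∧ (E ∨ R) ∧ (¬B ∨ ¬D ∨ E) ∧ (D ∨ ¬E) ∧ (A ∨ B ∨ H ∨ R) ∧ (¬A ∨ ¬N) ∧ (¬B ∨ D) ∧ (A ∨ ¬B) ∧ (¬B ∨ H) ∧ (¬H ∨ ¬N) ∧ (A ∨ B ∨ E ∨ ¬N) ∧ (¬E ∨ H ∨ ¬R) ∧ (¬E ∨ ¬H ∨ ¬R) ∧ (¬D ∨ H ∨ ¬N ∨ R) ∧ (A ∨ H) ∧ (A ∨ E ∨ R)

Unit clause (R) forces R = True.
In (¬B ∨ ¬R) only ¬B is left, so B = False.
Try H = True:
  (¬D ∨ ¬H) forces D = False.
  (D ∨ ¬E) forces E = False.
  (D ∨ E ∨ N) forces N = True.
  clause (¬H ∨ ¬N) is falsified — backtrack.
So H = False.
  then (¬E ∨ H ∨ ¬R) forces E = False.
  then (A ∨ H) forces A = True.
  then (¬A ∨ ¬N) forces N = False.
  then (D ∨ E ∨ N) forces D = True.
All clauses satisfied.

H = False, E = False, R = True, B = False, D = True, A = True, N = False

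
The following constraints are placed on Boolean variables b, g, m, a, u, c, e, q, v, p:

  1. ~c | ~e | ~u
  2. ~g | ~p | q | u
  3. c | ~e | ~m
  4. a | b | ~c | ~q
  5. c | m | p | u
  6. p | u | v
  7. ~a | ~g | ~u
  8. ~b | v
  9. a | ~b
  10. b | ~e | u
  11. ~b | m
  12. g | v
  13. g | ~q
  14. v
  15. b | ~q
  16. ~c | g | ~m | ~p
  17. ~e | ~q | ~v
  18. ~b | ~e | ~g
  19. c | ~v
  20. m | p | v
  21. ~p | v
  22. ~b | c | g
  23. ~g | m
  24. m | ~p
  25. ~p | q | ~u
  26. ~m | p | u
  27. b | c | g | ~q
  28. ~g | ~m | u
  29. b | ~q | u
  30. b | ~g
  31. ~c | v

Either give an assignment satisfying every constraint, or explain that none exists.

Unit clause (v) forces v = True.
In (c | ~v) only c is left, so c = True.
Set b = False.
  then (b | ~q) forces q = False.
  then (b | ~g) forces g = False.
Set m = True.
  then (~c | g | ~m | ~p) forces p = False.
  then (~m | p | u) forces u = True.
  then (~c | ~e | ~u) forces e = False.
Set a = False.
All clauses satisfied.

b = False, g = False, m = True, a = False, u = True, c = True, e = False, q = False, v = True, p = False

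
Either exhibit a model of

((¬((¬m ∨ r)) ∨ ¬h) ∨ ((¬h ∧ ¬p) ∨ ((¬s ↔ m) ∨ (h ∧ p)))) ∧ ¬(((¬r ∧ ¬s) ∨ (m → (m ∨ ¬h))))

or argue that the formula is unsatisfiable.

UNSATISFIABLE

The conjunct ¬(((¬r ∧ ¬s) ∨ (m → (m ∨ ¬h)))) is unsatisfiable on its own:
  m = True: this becomes ¬(((¬r ∧ ¬s) ∨ True)) = False.
  m = False: this becomes ¬(((¬r ∧ ¬s) ∨ True)) = False.
So the whole conjunction is unsatisfiable.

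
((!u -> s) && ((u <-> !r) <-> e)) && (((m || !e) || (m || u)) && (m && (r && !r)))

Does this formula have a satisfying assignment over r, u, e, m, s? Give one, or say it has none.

The formula is unsatisfiable.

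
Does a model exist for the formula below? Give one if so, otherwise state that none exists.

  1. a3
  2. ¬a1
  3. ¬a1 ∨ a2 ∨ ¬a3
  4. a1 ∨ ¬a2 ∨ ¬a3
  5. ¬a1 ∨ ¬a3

Unit clause (a3) forces a3 = True.
Unit clause (¬a1) forces a1 = False.
In (a1 ∨ ¬a2 ∨ ¬a3) only ¬a2 is left, so a2 = False.
Check each clause:
  (a3): a3 holds.
  (¬a1): ¬a1 holds.
  (¬a1 ∨ a2 ∨ ¬a3): ¬a1 holds.
  (a1 ∨ ¬a2 ∨ ¬a3): ¬a2 holds.
  (¬a1 ∨ ¬a3): ¬a1 holds.
All clauses satisfied.

a1=F, a2=F, a3=T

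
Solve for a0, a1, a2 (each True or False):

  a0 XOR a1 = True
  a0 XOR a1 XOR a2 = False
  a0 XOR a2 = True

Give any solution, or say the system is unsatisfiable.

a0: False, a1: True, a2: True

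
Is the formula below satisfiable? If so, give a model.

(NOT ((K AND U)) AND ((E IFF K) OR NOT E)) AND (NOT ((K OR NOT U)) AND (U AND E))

UNSATISFIABLE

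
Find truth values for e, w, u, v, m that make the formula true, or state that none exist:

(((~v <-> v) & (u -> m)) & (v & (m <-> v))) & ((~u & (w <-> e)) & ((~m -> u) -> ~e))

No satisfying assignment exists.

The conjunct ~v <-> v is unsatisfiable on its own:
  v=F: evaluates to False.
  v=T: evaluates to False.
So the whole conjunction is unsatisfiable.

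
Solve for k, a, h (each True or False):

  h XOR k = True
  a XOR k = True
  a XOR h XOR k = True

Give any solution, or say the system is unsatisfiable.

k = True; a = False; h = False

h XOR k = F XOR T = True ✓
a XOR k = F XOR T = True ✓
a XOR h XOR k = F XOR F XOR T = True ✓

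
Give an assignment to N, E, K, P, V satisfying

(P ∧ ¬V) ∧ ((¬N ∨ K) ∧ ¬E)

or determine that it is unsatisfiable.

N = False, E = False, K = False, P = True, V = False

  P ∧ ¬V = True
    ¬V = True
  (¬N ∨ K) ∧ ¬E = True
    ¬N ∨ K = True
      ¬N = True
    ¬E = True
Both conjuncts True, so the formula holds.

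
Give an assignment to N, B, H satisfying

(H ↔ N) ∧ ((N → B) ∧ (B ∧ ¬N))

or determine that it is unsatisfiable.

N = False; B = True; H = False

  H ↔ N = True
  (N → B) ∧ (B ∧ ¬N) = True
    N → B = True
    B ∧ ¬N = True
      ¬N = True
Both conjuncts True, so the formula holds.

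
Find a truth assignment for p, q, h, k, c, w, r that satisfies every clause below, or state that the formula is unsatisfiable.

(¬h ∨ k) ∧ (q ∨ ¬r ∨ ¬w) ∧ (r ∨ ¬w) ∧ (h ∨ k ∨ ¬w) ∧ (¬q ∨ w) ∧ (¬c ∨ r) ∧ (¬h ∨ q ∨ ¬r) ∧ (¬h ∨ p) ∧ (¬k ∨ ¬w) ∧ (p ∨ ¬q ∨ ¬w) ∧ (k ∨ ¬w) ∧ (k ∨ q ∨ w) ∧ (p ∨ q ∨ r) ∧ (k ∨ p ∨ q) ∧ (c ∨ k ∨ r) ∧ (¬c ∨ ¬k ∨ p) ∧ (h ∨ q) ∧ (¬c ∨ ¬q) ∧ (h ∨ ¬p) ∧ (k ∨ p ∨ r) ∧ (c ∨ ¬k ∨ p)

p = True, q = False, h = True, k = True, c = False, w = False, r = False

Try p = False:
  (¬h ∨ p) forces h = False.
  (h ∨ q) forces q = True.
  (¬q ∨ w) forces w = True.
  clause (p ∨ ¬q ∨ ¬w) is falsified — backtrack.
So p = True.
  then (h ∨ ¬p) forces h = True.
  then (¬h ∨ k) forces k = True.
  then (¬k ∨ ¬w) forces w = False.
  then (¬q ∨ w) forces q = False.
  then (¬h ∨ q ∨ ¬r) forces r = False.
  then (¬c ∨ r) forces c = False.
All clauses satisfied.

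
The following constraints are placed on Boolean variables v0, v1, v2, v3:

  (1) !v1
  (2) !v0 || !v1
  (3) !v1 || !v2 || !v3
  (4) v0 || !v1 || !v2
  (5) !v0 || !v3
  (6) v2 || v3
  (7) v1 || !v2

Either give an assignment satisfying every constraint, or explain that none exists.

Unit clause (!v1) forces v1 = False.
In (v1 || !v2) only !v2 is left, so v2 = False.
In (v2 || v3) only v3 is left, so v3 = True.
In (!v0 || !v3) only !v0 is left, so v0 = False.
Check each clause:
  (!v1): !v1 holds.
  (!v0 || !v1): !v0 holds.
  (!v1 || !v2 || !v3): !v1 holds.
  (v0 || !v1 || !v2): !v1 holds.
  (!v0 || !v3): !v0 holds.
  (v2 || v3): v3 holds.
  (v1 || !v2): !v2 holds.
All clauses satisfied.

v0 = False; v1 = False; v2 = False; v3 = True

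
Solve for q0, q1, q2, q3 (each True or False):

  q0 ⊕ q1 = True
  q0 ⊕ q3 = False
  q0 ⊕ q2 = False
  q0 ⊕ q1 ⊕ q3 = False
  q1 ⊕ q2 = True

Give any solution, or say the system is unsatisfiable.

q0 = True; q1 = False; q2 = True; q3 = True

q0 ⊕ q1 = T ⊕ F = True ✓
q0 ⊕ q3 = T ⊕ T = False ✓
q0 ⊕ q2 = T ⊕ T = False ✓
q0 ⊕ q1 ⊕ q3 = T ⊕ F ⊕ T = False ✓
q1 ⊕ q2 = F ⊕ T = True ✓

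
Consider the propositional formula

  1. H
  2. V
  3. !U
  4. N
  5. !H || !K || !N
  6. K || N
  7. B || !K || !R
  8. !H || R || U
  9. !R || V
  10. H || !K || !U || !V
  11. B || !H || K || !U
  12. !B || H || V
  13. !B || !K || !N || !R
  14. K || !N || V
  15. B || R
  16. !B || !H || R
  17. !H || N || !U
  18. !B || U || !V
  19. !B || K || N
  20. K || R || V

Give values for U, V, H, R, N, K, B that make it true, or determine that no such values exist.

U: False, V: True, H: True, R: True, N: True, K: False, B: False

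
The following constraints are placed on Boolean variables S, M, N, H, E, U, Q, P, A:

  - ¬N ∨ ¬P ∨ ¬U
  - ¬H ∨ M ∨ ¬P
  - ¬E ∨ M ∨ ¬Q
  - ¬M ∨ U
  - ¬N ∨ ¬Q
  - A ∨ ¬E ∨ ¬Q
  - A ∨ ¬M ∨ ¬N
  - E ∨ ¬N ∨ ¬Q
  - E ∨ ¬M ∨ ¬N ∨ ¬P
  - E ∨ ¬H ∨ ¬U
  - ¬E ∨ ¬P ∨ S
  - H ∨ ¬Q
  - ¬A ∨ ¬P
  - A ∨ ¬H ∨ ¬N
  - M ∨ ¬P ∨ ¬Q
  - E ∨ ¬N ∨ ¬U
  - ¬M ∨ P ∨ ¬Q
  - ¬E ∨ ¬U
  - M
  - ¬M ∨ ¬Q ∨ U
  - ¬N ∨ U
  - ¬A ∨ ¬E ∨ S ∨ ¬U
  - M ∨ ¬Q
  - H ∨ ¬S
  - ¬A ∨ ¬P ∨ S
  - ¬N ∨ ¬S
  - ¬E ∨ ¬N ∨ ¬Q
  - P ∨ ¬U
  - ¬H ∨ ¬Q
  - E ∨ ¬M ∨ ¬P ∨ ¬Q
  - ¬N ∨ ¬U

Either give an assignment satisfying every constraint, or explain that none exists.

S = False; M = True; N = False; H = False; E = False; U = True; Q = False; P = True; A = False

Unit clause (M) forces M = True.
In (¬M ∨ U) only U is left, so U = True.
In (¬E ∨ ¬U) only ¬E is left, so E = False.
In (P ∨ ¬U) only P is left, so P = True.
In (E ∨ ¬M ∨ ¬P ∨ ¬Q) only ¬Q is left, so Q = False.
In (¬N ∨ ¬U) only ¬N is left, so N = False.
In (E ∨ ¬H ∨ ¬U) only ¬H is left, so H = False.
In (¬A ∨ ¬P) only ¬A is left, so A = False.
In (H ∨ ¬S) only ¬S is left, so S = False.
All clauses satisfied.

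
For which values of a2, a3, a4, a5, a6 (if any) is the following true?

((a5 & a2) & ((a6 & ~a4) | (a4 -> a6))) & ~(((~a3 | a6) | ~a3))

a2 = True; a3 = True; a4 = False; a5 = True; a6 = False

  (a5 & a2) & ((a6 & ~a4) | (a4 -> a6)) = True
    a5 & a2 = True
    (a6 & ~a4) | (a4 -> a6) = True
      a6 & ~a4 = False
        ~a4 = True
      a4 -> a6 = True
  ~(((~a3 | a6) | ~a3)) = True
    (~a3 | a6) | ~a3 = False
      ~a3 | a6 = False
        ~a3 = False
      ~a3 = False
Both conjuncts True, so the formula holds.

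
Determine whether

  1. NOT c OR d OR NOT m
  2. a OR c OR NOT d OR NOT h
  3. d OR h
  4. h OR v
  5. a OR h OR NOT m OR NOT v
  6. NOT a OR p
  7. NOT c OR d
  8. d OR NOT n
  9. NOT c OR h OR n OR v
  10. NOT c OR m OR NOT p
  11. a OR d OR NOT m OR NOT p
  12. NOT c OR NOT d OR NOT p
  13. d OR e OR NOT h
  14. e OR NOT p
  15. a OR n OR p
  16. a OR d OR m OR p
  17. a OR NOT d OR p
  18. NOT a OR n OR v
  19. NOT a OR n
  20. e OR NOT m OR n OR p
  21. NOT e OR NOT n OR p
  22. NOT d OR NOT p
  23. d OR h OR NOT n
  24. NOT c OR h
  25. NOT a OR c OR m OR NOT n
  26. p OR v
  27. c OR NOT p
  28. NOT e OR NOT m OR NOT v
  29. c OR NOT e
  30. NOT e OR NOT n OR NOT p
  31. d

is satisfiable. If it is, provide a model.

Case d = True:
  (NOT d OR NOT p) forces p = False.
  (NOT a OR p) forces a = False.
  Clause (a OR NOT d OR p) is falsified — contradiction.
Case d = False:
  Clause (d) is falsified — contradiction.
Both cases fail, so the formula is unsatisfiable.

UNSATISFIABLE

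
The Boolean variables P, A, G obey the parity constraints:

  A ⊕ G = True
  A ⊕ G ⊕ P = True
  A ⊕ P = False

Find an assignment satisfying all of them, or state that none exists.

P: False, A: False, G: True

A ⊕ G = F ⊕ T = True ✓
A ⊕ G ⊕ P = F ⊕ T ⊕ F = True ✓
A ⊕ P = F ⊕ F = False ✓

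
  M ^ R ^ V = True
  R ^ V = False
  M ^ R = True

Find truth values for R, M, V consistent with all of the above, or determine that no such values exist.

R=F; M=T; V=F

M ^ R ^ V = T ^ F ^ F = True ✓
R ^ V = F ^ F = False ✓
M ^ R = T ^ F = True ✓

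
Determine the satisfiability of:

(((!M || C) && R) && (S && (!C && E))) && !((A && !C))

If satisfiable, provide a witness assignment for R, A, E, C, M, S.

R = True, A = False, E = True, C = False, M = False, S = True

  ((!M || C) && R) && (S && (!C && E)) = True
    (!M || C) && R = True
      !M || C = True
        !M = True
    S && (!C && E) = True
      !C && E = True
        !C = True
  !((A && !C)) = True
    A && !C = False
      !C = True
Both conjuncts True, so the formula holds.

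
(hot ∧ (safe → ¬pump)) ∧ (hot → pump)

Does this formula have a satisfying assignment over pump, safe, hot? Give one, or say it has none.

pump: True, safe: False, hot: True

  hot ∧ (safe → ¬pump) = True
    safe → ¬pump = True
      ¬pump = False
  hot → pump = True
Both conjuncts True, so the formula holds.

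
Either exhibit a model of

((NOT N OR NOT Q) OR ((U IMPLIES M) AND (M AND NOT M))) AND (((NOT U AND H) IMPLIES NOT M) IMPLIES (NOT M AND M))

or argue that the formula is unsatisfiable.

Q: True, U: False, H: True, M: True, N: False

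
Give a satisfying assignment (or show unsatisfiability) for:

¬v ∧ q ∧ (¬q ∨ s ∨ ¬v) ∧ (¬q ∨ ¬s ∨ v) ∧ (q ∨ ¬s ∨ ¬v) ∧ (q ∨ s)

Unit clause (¬v) forces v = False.
Unit clause (q) forces q = True.
In (¬q ∨ ¬s ∨ v) only ¬s is left, so s = False.
Check each clause:
  (¬v): ¬v holds.
  (q): q holds.
  (¬q ∨ s ∨ ¬v): ¬v holds.
  (¬q ∨ ¬s ∨ v): ¬s holds.
  (q ∨ ¬s ∨ ¬v): q holds.
  (q ∨ s): q holds.
All clauses satisfied.

q: True; v: False; s: False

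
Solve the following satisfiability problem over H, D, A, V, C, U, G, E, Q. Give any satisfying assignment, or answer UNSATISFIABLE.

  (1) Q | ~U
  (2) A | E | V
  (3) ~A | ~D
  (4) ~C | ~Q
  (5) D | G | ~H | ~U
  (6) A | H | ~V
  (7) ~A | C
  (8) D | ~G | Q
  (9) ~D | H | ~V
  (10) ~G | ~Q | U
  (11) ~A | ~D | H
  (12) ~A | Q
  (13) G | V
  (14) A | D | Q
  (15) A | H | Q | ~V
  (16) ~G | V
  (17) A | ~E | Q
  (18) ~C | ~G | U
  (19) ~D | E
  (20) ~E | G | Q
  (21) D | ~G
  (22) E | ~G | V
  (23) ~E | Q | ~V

H=T, D=T, A=F, V=T, C=F, U=T, G=T, E=T, Q=T

Set H = True.
Set D = True.
  then (~A | ~D) forces A = False.
  then (~D | E) forces E = True.
  then (A | ~E | Q) forces Q = True.
  then (~C | ~Q) forces C = False.
Try V = False:
  (G | V) forces G = True.
  clause (~G | V) is falsified — backtrack.
So V = True.
Set U = True.
Set G = True.
All clauses satisfied.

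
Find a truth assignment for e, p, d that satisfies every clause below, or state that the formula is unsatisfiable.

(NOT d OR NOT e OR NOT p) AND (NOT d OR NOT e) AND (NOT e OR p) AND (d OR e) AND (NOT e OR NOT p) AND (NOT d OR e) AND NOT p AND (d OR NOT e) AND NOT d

Case d = True:
  Clause (NOT d) is falsified — contradiction.
Case d = False:
  (d OR e) forces e = True.
  Clause (d OR NOT e) is falsified — contradiction.
Both cases fail, so the formula is unsatisfiable.

The formula is unsatisfiable.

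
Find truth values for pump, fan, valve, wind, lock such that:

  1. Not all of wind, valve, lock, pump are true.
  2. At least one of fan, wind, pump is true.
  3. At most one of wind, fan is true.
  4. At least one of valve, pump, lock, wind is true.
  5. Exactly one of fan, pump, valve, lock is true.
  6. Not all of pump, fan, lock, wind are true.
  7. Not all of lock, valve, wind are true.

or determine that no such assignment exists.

pump: True, fan: False, valve: False, wind: False, lock: False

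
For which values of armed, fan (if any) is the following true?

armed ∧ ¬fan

armed = True, fan = False

  ¬fan = True
Both conjuncts True, so the formula holds.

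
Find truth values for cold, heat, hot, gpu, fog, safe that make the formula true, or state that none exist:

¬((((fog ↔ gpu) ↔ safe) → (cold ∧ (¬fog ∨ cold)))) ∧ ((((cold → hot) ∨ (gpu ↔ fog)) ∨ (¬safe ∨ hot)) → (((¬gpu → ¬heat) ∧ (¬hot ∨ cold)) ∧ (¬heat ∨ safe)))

cold = False; heat = False; hot = False; gpu = False; fog = False; safe = True

  ¬((((fog ↔ gpu) ↔ safe) → (cold ∧ (¬fog ∨ cold)))) = True
    ((fog ↔ gpu) ↔ safe) → (cold ∧ (¬fog ∨ cold)) = False
      (fog ↔ gpu) ↔ safe = True
        fog ↔ gpu = True
      cold ∧ (¬fog ∨ cold) = False
        ¬fog ∨ cold = True
          ¬fog = True
  (((cold → hot) ∨ (gpu ↔ fog)) ∨ (¬safe ∨ hot)) → (((¬gpu → ¬heat) ∧ (¬hot ∨ cold)) ∧ (¬heat ∨ safe)) = True
    ((cold → hot) ∨ (gpu ↔ fog)) ∨ (¬safe ∨ hot) = True
      (cold → hot) ∨ (gpu ↔ fog) = True
        cold → hot = True
        gpu ↔ fog = True
      ¬safe ∨ hot = False
        ¬safe = False
    ((¬gpu → ¬heat) ∧ (¬hot ∨ cold)) ∧ (¬heat ∨ safe) = True
      (¬gpu → ¬heat) ∧ (¬hot ∨ cold) = True
        ¬gpu → ¬heat = True
          ¬gpu = True
          ¬heat = True
        ¬hot ∨ cold = True
          ¬hot = True
      ¬heat ∨ safe = True
        ¬heat = True
Both conjuncts True, so the formula holds.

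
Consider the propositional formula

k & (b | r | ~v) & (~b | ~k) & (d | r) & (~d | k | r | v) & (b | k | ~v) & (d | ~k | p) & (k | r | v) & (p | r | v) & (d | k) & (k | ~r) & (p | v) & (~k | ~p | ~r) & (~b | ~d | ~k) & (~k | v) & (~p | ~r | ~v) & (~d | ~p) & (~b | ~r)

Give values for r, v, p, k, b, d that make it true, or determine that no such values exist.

r = True, v = True, p = False, k = True, b = False, d = True

Unit clause (k) forces k = True.
In (~b | ~k) only ~b is left, so b = False.
In (~k | v) only v is left, so v = True.
In (b | r | ~v) only r is left, so r = True.
In (~k | ~p | ~r) only ~p is left, so p = False.
In (d | ~k | p) only d is left, so d = True.
All clauses satisfied.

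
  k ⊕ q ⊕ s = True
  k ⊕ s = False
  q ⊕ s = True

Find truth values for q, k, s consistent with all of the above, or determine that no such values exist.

q: True, k: False, s: False

k ⊕ q ⊕ s = F ⊕ T ⊕ F = True ✓
k ⊕ s = F ⊕ F = False ✓
q ⊕ s = T ⊕ F = True ✓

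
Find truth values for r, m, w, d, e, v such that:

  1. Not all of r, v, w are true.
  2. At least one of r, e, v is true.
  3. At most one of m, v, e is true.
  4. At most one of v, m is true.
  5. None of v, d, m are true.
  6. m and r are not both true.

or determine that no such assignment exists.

r=F, m=F, w=T, d=F, e=T, v=F

  (1) {r, v, w}: 1/3 true — not all ✓
  (2) {r, e, v}: 1 true — at least one ✓
  (3) {m, v, e}: 1 true — at most one ✓
  (4) {v, m}: 0 true — at most one ✓
  (5) {v, d, m}: 0 true — none ✓
  (6) m=F, r=F — not both ✓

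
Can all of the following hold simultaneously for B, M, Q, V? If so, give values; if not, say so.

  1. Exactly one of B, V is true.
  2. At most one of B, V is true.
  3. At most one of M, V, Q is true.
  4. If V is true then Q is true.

B: True; M: False; Q: False; V: False

  (1) {B, V}: 1 true — exactly one ✓
  (2) {B, V}: 1 true — at most one ✓
  (3) {M, V, Q}: 0 true — at most one ✓
  (4) V=F ⇒ Q: vacuous ✓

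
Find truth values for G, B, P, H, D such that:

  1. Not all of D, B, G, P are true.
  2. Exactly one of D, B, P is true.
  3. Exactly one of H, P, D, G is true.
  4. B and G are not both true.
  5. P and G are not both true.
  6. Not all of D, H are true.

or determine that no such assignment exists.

G = False, B = False, P = True, H = False, D = False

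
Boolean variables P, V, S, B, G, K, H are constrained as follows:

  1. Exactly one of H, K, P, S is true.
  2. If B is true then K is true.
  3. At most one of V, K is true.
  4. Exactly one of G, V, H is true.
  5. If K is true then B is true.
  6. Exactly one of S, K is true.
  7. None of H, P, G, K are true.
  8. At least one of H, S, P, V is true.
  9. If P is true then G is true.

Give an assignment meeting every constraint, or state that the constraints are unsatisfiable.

P = False, V = True, S = True, B = False, G = False, K = False, H = False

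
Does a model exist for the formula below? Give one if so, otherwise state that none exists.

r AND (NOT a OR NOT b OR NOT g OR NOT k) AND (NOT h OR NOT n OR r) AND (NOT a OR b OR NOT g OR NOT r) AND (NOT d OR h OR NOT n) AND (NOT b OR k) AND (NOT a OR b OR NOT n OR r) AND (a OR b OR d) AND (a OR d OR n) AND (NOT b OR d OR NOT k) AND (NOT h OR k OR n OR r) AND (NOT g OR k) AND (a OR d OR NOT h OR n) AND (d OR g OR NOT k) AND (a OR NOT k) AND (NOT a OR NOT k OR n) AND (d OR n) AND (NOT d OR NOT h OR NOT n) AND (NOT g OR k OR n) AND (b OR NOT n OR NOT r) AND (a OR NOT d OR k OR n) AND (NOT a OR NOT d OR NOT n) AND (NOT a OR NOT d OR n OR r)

k: False; d: True; n: False; b: False; r: True; a: True; h: True; g: False

Unit clause (r) forces r = True.
Set k = False.
  then (NOT b OR k) forces b = False.
  then (NOT g OR k) forces g = False.
  then (b OR NOT n OR NOT r) forces n = False.
  then (d OR n) forces d = True.
  then (a OR NOT d OR k OR n) forces a = True.
Set h = True.
All clauses satisfied.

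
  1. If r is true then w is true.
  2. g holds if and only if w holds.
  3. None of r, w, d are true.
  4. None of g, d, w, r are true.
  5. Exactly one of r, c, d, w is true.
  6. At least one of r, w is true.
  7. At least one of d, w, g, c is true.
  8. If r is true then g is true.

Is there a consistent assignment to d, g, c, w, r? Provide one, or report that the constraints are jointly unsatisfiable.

Case r = True:
  Constraint (3) is violated (r=T) — contradiction.
Case r = False:
  (3) forces w = False.
  Constraint (6) is violated (r=F, w=F) — contradiction.
Both cases fail — unsatisfiable.

Unsatisfiable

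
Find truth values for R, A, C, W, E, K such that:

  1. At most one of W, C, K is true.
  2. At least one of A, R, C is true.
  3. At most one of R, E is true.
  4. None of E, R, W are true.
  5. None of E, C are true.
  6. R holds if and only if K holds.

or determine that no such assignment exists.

R=F, A=T, C=F, W=F, E=F, K=F

  (1) {W, C, K}: 0 true — at most one ✓
  (2) {A, R, C}: 1 true — at least one ✓
  (3) {R, E}: 0 true — at most one ✓
  (4) {E, R, W}: 0 true — none ✓
  (5) {E, C}: 0 true — none ✓
  (6) R=F, K=F — same ✓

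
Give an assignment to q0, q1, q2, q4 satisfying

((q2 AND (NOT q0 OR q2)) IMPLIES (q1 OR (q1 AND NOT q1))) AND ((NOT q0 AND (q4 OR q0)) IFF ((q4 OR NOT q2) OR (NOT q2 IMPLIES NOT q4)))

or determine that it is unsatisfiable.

q0=F, q1=T, q2=T, q4=T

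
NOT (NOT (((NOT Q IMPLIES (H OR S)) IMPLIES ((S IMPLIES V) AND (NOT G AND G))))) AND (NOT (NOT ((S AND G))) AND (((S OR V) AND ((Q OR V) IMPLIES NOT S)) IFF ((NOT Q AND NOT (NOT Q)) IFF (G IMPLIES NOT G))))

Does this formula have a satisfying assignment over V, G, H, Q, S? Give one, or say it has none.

No satisfying assignment exists.

Case S = True: the formula simplifies to NOT (NOT ((V AND (NOT G AND G)))) AND (NOT (NOT G) AND (NOT ((Q OR V)) IFF ((NOT Q AND NOT (NOT Q)) IFF (G IMPLIES NOT G)))).
  G = True: the conjunct NOT (NOT ((V AND (NOT G AND G)))) becomes NOT (NOT False) = False.
  G = False: the conjunct NOT (NOT ((V AND (NOT G AND G)))) becomes NOT (NOT False) = False.
Case S = False: the conjunct NOT (NOT ((S AND G))) becomes NOT (NOT False) = False.
Both cases fail — unsatisfiable.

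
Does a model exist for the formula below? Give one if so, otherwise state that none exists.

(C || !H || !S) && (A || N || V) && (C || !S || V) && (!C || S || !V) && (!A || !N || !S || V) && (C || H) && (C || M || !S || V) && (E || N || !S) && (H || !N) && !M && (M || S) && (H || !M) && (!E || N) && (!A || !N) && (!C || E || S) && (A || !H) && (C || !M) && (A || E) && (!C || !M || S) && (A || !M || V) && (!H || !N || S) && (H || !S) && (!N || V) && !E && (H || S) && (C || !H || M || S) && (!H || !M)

The formula is unsatisfiable.

Case E = True:
  Clause (!E) is falsified — contradiction.
Case E = False:
  (!M) forces M = False.
  (M || S) forces S = True.
  (E || N || !S) forces N = True.
  (H || !N) forces H = True.
  (C || !H || !S) forces C = True.
  (!A || !N) forces A = False.
  Clause (A || !H) is falsified — contradiction.
Both cases fail, so the formula is unsatisfiable.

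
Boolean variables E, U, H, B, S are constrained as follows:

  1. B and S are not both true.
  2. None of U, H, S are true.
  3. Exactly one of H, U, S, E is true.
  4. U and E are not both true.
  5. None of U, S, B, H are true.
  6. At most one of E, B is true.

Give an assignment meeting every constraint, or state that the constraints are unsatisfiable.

E: True, U: False, H: False, B: False, S: False

  (1) B=F, S=F — not both ✓
  (2) {U, H, S}: 0 true — none ✓
  (3) {H, U, S, E}: 1 true — exactly one ✓
  (4) U=F, E=T — not both ✓
  (5) {U, S, B, H}: 0 true — none ✓
  (6) {E, B}: 1 true — at most one ✓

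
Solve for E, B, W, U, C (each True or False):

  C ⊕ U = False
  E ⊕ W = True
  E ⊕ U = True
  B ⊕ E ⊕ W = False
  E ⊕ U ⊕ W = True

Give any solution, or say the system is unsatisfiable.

E = True, B = True, W = False, U = False, C = False

C ⊕ U = F ⊕ F = False ✓
E ⊕ W = T ⊕ F = True ✓
E ⊕ U = T ⊕ F = True ✓
B ⊕ E ⊕ W = T ⊕ T ⊕ F = False ✓
E ⊕ U ⊕ W = T ⊕ F ⊕ F = True ✓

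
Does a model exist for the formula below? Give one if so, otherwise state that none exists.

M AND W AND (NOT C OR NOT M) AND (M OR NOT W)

C: False, M: True, W: True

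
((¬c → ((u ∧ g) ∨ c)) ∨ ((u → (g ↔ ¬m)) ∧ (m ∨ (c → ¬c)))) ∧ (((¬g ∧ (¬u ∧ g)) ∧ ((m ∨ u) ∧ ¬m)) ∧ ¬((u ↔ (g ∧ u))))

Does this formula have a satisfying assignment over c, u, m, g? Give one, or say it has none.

No satisfying assignment exists.

Case u = True: the conjunct ¬u is False.
Case u = False: the conjunct ¬((u ↔ (g ∧ u))) becomes ¬((False ↔ False)) = False.
Both cases fail — unsatisfiable.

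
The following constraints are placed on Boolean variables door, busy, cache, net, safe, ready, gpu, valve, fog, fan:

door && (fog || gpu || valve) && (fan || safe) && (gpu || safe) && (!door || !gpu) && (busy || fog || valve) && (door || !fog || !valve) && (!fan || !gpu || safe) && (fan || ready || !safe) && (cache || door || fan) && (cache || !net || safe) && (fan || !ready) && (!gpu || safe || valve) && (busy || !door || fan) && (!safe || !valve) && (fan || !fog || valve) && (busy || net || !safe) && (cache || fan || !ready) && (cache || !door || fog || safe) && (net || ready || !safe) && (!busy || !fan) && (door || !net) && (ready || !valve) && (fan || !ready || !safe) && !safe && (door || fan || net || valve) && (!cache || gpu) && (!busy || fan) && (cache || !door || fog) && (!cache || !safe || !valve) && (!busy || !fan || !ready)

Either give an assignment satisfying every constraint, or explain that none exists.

UNSATISFIABLE

Case door = True:
  (!door || !gpu) forces gpu = False.
  (gpu || safe) forces safe = True.
  Clause (!safe) is falsified — contradiction.
Case door = False:
  Clause (door) is falsified — contradiction.
Both cases fail, so the formula is unsatisfiable.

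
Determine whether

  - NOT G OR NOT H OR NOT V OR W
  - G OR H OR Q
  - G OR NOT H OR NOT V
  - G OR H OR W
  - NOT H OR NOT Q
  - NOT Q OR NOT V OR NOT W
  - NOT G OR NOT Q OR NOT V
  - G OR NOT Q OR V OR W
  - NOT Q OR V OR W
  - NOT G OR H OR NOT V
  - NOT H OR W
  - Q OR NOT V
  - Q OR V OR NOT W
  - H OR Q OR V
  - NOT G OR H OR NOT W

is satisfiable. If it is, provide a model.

G = False, H = False, V = False, Q = True, W = True

Set G = False.
Try H = True:
  (G OR NOT H OR NOT V) forces V = False.
  (NOT H OR NOT Q) forces Q = False.
  (NOT H OR W) forces W = True.
  clause (Q OR V OR NOT W) is falsified — backtrack.
So H = False.
  then (G OR H OR Q) forces Q = True.
  then (G OR H OR W) forces W = True.
  then (NOT Q OR NOT V OR NOT W) forces V = False.
All clauses satisfied.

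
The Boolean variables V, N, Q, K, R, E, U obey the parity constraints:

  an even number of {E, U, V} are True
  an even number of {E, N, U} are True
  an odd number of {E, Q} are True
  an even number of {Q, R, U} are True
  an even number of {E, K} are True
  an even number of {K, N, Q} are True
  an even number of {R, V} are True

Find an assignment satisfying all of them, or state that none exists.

Adding constraints 1, 3, 4, 7 mod 2: every variable appears an even number of times on the left, so the left side is 0.
But the right sides sum to 1 (mod 2). 0 ≠ 1 — the system is inconsistent.

UNSATISFIABLE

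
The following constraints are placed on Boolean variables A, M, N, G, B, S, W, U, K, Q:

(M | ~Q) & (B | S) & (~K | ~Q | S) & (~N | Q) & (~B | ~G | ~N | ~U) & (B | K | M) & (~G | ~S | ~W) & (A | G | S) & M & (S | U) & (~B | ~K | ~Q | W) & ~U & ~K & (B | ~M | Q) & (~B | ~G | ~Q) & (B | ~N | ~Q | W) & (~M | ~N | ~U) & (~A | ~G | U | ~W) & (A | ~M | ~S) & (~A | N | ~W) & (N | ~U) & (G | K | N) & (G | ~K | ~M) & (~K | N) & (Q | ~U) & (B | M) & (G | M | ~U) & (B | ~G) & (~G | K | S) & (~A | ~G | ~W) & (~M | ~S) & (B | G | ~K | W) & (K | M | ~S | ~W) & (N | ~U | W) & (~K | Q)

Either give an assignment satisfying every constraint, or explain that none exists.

Case M = True:
  (~U) forces U = False.
  (S | U) forces S = True.
  Clause (~M | ~S) is falsified — contradiction.
Case M = False:
  Clause (M) is falsified — contradiction.
Both cases fail, so the formula is unsatisfiable.

No satisfying assignment exists.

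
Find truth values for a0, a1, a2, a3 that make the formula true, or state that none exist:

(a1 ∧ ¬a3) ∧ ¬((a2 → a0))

a0 = False, a1 = True, a2 = True, a3 = False

  a1 ∧ ¬a3 = True
    ¬a3 = True
  ¬((a2 → a0)) = True
    a2 → a0 = False
Both conjuncts True, so the formula holds.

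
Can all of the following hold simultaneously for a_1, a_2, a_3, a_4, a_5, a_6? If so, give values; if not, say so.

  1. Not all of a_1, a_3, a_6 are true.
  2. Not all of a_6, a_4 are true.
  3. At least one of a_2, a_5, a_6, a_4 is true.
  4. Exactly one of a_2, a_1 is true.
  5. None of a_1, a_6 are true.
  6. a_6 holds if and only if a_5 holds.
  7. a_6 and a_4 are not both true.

a_1=F; a_2=T; a_3=F; a_4=F; a_5=F; a_6=F

  (1) {a_1, a_3, a_6}: 0/3 true — not all ✓
  (2) {a_6, a_4}: 0/2 true — not all ✓
  (3) {a_2, a_5, a_6, a_4}: 1 true — at least one ✓
  (4) {a_2, a_1}: 1 true — exactly one ✓
  (5) {a_1, a_6}: 0 true — none ✓
  (6) a_6=F, a_5=F — same ✓
  (7) a_6=F, a_4=F — not both ✓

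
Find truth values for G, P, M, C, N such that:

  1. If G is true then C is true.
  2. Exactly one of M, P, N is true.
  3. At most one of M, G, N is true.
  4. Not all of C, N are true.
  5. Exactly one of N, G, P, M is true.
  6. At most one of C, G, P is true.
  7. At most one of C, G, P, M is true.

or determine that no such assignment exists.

G = False, P = False, M = True, C = False, N = False

  (1) G=F ⇒ C: vacuous ✓
  (2) {M, P, N}: 1 true — exactly one ✓
  (3) {M, G, N}: 1 true — at most one ✓
  (4) {C, N}: 0/2 true — not all ✓
  (5) {N, G, P, M}: 1 true — exactly one ✓
  (6) {C, G, P}: 0 true — at most one ✓
  (7) {C, G, P, M}: 1 true — at most one ✓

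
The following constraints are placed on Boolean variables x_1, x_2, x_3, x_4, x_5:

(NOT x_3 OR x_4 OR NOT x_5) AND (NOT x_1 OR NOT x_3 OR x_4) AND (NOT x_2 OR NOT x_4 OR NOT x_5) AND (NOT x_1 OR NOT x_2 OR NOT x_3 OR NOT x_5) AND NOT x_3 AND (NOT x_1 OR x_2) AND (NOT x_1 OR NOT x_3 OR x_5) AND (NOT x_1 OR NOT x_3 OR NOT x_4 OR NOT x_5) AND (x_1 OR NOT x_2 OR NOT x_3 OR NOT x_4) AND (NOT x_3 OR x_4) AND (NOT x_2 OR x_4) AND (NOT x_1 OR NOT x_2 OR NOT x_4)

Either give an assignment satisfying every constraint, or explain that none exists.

x_1 = False; x_2 = True; x_3 = False; x_4 = True; x_5 = False

Unit clause (NOT x_3) forces x_3 = False.
Try x_1 = True:
  (NOT x_1 OR x_2) forces x_2 = True.
  (NOT x_2 OR x_4) forces x_4 = True.
  clause (NOT x_1 OR NOT x_2 OR NOT x_4) is falsified — backtrack.
So x_1 = False.
Set x_2 = True.
  then (NOT x_2 OR x_4) forces x_4 = True.
  then (NOT x_2 OR NOT x_4 OR NOT x_5) forces x_5 = False.
All clauses satisfied.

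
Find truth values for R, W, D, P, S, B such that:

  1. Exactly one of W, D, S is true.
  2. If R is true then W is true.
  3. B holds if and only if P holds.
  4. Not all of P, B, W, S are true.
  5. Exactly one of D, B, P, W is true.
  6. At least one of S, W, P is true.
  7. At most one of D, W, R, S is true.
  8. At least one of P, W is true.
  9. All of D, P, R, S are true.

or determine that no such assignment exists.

No satisfying assignment exists.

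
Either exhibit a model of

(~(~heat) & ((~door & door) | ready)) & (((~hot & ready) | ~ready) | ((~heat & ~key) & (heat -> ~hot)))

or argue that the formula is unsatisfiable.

heat: True, key: False, hot: False, ready: True, door: False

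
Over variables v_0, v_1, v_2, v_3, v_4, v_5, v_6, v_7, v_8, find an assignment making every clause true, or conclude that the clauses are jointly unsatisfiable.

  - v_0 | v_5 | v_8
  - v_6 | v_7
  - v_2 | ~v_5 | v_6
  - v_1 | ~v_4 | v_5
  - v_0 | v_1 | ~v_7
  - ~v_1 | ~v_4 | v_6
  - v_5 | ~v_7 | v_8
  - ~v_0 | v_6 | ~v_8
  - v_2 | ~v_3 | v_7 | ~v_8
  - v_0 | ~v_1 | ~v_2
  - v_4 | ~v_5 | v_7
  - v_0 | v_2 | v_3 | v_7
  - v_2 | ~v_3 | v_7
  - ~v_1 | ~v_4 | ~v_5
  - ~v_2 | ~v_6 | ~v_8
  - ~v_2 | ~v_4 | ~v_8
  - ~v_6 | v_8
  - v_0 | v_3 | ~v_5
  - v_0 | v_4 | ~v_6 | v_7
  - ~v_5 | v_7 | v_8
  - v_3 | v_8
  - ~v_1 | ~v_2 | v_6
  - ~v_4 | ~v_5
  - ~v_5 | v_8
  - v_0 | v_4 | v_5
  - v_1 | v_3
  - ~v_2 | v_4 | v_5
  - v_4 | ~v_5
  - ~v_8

Case v_8 = True:
  Clause (~v_8) is falsified — contradiction.
Case v_8 = False:
  (~v_6 | v_8) forces v_6 = False.
  (v_6 | v_7) forces v_7 = True.
  (v_5 | ~v_7 | v_8) forces v_5 = True.
  Clause (~v_5 | v_8) is falsified — contradiction.
Both cases fail, so the formula is unsatisfiable.

The formula is unsatisfiable.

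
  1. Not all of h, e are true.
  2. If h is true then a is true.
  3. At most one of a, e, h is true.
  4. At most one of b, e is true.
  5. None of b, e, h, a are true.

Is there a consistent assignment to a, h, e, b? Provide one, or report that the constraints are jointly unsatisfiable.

a=F, h=F, e=F, b=F

  (1) {h, e}: 0/2 true — not all ✓
  (2) h=F ⇒ a: vacuous ✓
  (3) {a, e, h}: 0 true — at most one ✓
  (4) {b, e}: 0 true — at most one ✓
  (5) {b, e, h, a}: 0 true — none ✓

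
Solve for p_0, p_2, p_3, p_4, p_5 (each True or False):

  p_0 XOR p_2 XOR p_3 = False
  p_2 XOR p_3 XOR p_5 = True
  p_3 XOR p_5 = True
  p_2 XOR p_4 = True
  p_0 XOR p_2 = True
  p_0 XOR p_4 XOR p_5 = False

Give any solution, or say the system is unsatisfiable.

p_0 = True, p_2 = False, p_3 = True, p_4 = True, p_5 = False

p_0 XOR p_2 XOR p_3 = T XOR F XOR T = False ✓
p_2 XOR p_3 XOR p_5 = F XOR T XOR F = True ✓
p_3 XOR p_5 = T XOR F = True ✓
p_2 XOR p_4 = F XOR T = True ✓
p_0 XOR p_2 = T XOR F = True ✓
p_0 XOR p_4 XOR p_5 = T XOR T XOR F = False ✓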